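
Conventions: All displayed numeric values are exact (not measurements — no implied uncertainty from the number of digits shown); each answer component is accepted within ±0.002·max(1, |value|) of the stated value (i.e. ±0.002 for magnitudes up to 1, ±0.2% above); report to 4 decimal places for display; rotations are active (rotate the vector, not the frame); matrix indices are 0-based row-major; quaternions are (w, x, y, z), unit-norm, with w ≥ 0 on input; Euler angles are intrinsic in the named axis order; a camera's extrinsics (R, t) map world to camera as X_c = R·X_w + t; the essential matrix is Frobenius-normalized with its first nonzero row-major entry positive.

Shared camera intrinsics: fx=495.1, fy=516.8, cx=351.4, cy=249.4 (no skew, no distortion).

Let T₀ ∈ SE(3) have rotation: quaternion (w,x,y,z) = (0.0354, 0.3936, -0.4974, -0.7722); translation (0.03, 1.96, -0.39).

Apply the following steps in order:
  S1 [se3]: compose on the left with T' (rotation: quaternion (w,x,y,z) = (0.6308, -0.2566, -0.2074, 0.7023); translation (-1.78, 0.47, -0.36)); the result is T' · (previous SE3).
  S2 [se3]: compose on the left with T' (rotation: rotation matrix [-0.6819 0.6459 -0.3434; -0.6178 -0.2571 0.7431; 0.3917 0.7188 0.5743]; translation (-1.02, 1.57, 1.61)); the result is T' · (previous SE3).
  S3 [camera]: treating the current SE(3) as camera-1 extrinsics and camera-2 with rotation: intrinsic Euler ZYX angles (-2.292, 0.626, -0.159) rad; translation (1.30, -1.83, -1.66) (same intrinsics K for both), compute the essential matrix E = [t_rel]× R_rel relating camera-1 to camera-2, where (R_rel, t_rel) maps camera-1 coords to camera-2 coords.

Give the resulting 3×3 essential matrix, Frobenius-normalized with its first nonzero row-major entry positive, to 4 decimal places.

after S1 (compose_se3): R=[0.7540 -0.0790 -0.6521; -0.6483 -0.2492 -0.7195; -0.1056 0.9652 -0.2391], t=(-3.0676, 0.2556, -1.8735)
after S2 (compose_se3): R=[-0.8966 -0.4385 0.0620; -0.3777 0.8302 0.4101; -0.2313 0.3443 -0.9099], t=(1.8800, 2.0071, -0.4838)
after S3 (essential): [0.2744 -0.4423 0.4783; -0.0574 -0.4679 -0.4132; 0.0214 0.2582 0.2008]

matrix = [0.2744 -0.4423 0.4783; -0.0574 -0.4679 -0.4132; 0.0214 0.2582 0.2008]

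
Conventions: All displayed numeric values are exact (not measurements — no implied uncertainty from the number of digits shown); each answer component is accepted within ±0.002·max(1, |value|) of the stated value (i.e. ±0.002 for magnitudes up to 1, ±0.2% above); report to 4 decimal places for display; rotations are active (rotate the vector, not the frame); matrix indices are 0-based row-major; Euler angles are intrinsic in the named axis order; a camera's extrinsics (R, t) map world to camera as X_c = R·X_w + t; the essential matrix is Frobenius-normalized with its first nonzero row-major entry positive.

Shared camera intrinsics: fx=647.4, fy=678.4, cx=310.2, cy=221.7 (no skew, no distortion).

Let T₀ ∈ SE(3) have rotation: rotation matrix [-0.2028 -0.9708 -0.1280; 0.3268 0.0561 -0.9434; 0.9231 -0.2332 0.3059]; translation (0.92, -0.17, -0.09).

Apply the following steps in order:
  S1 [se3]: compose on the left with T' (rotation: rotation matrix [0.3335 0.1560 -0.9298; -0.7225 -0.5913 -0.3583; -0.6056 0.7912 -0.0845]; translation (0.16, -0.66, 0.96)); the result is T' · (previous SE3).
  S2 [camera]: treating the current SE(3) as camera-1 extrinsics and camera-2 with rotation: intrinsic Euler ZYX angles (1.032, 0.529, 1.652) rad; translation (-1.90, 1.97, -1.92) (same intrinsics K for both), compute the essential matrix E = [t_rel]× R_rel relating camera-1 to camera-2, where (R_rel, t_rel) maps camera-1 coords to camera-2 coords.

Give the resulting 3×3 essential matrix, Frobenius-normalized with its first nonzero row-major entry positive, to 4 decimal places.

after S1 (compose_se3): R=[-0.8749 -0.0982 -0.4742; -0.3775 0.7518 0.5407; 0.3034 0.6521 -0.6948], t=(0.5240, -1.1919, 0.2759)
after S2 (essential): [0.0249 0.2967 0.5916; 0.4342 -0.0215 0.2090; 0.5275 -0.2044 -0.0930]

matrix = [0.0249 0.2967 0.5916; 0.4342 -0.0215 0.2090; 0.5275 -0.2044 -0.0930]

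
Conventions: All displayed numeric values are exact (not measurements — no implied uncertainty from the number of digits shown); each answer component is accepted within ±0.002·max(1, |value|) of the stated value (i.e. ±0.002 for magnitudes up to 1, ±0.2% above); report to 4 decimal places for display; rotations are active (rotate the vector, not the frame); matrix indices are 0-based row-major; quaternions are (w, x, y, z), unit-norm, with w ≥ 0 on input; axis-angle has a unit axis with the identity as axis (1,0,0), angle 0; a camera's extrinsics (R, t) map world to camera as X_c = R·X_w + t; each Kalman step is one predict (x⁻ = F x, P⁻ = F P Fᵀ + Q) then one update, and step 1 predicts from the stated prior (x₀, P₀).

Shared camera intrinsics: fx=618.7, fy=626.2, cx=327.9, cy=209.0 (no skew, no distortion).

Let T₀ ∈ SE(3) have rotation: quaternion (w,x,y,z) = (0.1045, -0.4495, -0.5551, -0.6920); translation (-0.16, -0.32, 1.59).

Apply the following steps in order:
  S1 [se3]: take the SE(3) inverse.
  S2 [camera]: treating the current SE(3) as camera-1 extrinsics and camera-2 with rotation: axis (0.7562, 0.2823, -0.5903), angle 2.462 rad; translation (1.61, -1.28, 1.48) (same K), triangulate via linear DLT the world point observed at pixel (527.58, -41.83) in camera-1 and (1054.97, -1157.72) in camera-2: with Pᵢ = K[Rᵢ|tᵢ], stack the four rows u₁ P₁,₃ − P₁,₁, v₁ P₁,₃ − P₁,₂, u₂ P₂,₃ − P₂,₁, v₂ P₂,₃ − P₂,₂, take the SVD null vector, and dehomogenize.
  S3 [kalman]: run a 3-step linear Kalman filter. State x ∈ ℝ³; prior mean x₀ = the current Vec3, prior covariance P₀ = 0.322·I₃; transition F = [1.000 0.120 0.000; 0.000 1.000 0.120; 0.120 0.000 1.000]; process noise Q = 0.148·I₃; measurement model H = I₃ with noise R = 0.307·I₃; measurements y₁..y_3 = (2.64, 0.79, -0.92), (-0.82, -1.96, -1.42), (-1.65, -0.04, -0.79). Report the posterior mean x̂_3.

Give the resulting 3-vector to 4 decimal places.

result = (-0.7020, -0.3760, -0.7719)

after S1 (invert_se3): R=[-0.5740 0.3544 0.7381; 0.6437 -0.3619 0.6743; 0.5061 0.8622 -0.0204], t=(-1.1521, -1.0850, 0.3893)
after S2 (triangulate): (-0.0537, 1.5723, 1.5018)
after S3 (kf_track): (-0.7020, -0.3760, -0.7719)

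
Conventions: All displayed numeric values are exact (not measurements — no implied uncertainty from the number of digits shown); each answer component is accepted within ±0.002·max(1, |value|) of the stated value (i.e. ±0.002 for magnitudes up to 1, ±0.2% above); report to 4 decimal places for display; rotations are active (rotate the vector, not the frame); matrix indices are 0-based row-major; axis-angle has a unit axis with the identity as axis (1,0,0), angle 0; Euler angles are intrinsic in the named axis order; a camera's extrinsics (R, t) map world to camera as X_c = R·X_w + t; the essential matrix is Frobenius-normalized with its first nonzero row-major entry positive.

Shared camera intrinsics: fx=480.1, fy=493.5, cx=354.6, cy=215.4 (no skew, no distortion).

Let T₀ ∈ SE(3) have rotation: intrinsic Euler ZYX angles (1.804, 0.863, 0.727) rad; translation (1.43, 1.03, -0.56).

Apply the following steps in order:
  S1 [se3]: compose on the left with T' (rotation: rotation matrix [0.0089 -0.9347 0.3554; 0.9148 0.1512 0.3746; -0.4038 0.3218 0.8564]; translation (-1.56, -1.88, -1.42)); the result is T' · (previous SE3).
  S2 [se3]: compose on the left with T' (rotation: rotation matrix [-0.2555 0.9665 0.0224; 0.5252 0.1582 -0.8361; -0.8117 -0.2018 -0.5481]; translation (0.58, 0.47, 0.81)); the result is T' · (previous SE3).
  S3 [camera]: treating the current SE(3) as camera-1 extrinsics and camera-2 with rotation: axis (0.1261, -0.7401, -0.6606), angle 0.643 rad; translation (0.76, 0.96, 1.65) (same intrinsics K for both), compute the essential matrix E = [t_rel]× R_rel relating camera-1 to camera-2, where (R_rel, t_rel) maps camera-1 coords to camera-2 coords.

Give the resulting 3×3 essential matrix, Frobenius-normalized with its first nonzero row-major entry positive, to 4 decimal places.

after S1 (compose_se3): R=[-0.8626 -0.1518 -0.4826; -0.3264 -0.5617 0.7602; -0.3865 0.8133 0.4350], t=(-2.7090, -0.6259, -2.1456)
after S2 (compose_se3): R=[-0.1038 -0.4859 0.8678; -0.1816 -0.8486 -0.4969; 0.9779 -0.2092 -0.0002], t=(0.6190, 0.7421, 4.3112)
after S3 (essential): [0.4277 -0.4263 0.2600; 0.1565 -0.1770 0.1104; 0.5369 0.3402 -0.3095]

matrix = [0.4277 -0.4263 0.2600; 0.1565 -0.1770 0.1104; 0.5369 0.3402 -0.3095]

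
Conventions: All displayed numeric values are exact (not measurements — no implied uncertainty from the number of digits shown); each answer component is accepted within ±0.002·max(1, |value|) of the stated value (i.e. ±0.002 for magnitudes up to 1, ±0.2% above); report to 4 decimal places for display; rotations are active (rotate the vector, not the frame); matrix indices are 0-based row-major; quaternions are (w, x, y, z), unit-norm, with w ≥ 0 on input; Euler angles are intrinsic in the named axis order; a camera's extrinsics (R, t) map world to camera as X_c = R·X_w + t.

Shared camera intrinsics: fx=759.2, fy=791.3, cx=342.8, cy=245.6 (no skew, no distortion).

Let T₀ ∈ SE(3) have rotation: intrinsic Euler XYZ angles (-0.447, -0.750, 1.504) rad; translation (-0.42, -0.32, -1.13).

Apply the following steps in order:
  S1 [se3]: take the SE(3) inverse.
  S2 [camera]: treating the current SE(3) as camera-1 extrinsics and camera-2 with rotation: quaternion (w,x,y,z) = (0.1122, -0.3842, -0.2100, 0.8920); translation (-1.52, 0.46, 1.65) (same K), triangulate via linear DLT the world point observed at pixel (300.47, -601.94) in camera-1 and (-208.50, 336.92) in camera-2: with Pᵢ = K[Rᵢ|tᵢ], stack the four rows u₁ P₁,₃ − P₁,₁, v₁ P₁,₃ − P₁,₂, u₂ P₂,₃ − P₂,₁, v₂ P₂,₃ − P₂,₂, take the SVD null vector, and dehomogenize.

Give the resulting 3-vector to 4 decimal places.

after S1 (invert_se3): R=[0.0488 0.9194 -0.3903; -0.7301 -0.2338 -0.6421; -0.6816 0.3163 0.6598], t=(-0.1263, -1.1071, 0.5605)
after S2 (triangulate): (-0.3357, 0.1253, 0.0530)

result = (-0.3357, 0.1253, 0.0530)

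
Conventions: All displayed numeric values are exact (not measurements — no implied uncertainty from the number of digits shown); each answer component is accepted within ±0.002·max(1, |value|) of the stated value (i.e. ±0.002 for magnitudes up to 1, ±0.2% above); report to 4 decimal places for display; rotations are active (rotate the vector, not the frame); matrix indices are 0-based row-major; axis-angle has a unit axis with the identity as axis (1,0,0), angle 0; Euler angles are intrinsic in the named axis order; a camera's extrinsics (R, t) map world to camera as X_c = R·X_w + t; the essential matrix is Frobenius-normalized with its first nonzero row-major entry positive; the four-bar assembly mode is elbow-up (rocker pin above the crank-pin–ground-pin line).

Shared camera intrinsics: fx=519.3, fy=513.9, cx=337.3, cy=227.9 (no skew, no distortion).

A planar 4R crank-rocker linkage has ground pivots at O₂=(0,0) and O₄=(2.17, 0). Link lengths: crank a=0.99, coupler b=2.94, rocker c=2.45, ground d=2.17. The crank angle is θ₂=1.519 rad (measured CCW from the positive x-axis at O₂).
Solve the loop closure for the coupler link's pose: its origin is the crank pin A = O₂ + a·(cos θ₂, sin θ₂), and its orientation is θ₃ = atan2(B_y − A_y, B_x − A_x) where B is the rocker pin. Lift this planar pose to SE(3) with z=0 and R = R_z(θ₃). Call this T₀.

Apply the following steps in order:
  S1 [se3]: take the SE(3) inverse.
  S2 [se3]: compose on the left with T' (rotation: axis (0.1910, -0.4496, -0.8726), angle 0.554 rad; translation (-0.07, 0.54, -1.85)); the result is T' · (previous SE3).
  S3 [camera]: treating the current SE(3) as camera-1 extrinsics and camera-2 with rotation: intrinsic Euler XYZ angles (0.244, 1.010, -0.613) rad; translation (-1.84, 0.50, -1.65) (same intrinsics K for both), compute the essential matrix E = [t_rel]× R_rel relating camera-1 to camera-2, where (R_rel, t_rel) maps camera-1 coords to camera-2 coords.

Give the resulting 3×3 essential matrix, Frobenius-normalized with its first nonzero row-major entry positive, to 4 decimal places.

matrix = [0.0274 0.6760 0.1609; -0.0490 0.0713 -0.5916; -0.0256 0.1944 -0.3471]

source (fourbar_fk): coupler pose = R=[0.8759 -0.4825 0.0000; 0.4825 0.8759 0.0000; 0.0000 0.0000 1.0000], t=(0.0513, 0.9887, 0.0000)
after S1 (invert_se3): R=[0.8759 0.4825 0.0000; -0.4825 0.8759 0.0000; 0.0000 0.0000 1.0000], t=(-0.5219, -0.8413, 0.0000)
after S2 (compose_se3): R=[0.5344 0.8038 -0.2615; -0.8382 0.5437 -0.0418; 0.1086 0.2415 0.9643], t=(-0.8921, 0.0454, -2.0943)
after S3 (essential): [0.0274 0.6760 0.1609; -0.0490 0.0713 -0.5916; -0.0256 0.1944 -0.3471]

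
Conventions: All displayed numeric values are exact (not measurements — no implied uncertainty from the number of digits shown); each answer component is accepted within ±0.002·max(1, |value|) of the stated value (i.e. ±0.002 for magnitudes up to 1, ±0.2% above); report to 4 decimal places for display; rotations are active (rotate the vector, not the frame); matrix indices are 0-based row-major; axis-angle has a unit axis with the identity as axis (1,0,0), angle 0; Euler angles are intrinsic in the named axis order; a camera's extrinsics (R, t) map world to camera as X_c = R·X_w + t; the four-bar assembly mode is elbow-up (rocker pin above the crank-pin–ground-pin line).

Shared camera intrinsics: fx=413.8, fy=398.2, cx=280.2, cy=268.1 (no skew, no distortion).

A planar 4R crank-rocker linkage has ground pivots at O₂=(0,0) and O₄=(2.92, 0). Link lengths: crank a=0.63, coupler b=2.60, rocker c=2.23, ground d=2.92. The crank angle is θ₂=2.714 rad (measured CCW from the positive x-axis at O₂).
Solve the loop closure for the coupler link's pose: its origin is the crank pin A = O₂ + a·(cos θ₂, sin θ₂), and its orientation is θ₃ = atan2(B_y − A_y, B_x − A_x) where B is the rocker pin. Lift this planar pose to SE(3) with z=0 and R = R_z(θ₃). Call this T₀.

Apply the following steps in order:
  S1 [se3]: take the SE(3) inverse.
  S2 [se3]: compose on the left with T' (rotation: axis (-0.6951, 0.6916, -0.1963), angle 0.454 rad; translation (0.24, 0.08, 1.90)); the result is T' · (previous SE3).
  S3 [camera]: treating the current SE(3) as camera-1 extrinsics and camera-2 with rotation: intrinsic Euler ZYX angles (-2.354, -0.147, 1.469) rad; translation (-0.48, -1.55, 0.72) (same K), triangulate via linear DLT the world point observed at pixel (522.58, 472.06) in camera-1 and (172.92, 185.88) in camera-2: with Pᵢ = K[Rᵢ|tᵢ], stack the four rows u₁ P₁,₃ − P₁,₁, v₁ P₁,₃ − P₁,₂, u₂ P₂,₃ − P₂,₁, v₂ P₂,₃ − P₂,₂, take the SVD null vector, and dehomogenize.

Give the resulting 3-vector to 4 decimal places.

source (fourbar_fk): coupler pose = R=[0.8170 -0.5766 0.0000; 0.5766 0.8170 0.0000; 0.0000 0.0000 1.0000], t=(-0.5733, 0.2612, 0.0000)
after S1 (invert_se3): R=[0.8170 0.5766 0.0000; -0.5766 0.8170 0.0000; 0.0000 0.0000 1.0000], t=(0.3178, -0.5440, 0.0000)
after S2 (compose_se3): R=[0.7527 0.5769 0.3171; -0.6562 0.6961 0.2911; -0.0528 -0.4272 0.9026], t=(0.5208, -0.4781, 1.9813)
after S3 (triangulate): (-0.4832, 1.4853, 0.9936)

result = (-0.4832, 1.4853, 0.9936)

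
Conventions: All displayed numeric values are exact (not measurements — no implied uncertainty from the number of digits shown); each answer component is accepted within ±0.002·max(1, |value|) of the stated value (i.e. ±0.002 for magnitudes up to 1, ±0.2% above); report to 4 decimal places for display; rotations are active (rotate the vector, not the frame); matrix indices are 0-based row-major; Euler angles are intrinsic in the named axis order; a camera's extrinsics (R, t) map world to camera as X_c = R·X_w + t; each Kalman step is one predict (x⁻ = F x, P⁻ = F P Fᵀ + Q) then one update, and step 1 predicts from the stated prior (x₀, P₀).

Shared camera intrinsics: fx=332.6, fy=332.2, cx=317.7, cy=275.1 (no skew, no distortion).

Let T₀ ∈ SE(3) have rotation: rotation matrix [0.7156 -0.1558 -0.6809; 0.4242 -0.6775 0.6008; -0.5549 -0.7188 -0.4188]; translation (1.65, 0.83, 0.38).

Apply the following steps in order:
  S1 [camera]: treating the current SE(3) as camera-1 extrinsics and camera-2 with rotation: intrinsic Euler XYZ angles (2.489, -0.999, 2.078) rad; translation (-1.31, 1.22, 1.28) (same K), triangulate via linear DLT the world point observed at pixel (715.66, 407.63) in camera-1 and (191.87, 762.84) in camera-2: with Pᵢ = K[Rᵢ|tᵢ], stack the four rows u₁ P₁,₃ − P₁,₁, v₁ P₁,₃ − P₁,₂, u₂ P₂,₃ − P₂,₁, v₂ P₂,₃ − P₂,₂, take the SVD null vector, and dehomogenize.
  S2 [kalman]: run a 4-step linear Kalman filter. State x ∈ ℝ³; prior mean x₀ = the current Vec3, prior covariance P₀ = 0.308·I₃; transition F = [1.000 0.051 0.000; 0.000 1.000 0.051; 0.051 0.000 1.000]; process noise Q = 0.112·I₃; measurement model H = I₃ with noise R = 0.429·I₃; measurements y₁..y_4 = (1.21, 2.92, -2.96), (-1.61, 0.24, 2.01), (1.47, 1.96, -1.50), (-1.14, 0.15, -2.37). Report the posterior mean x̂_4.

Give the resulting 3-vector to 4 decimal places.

result = (-0.2478, 0.7345, -1.3810)

after S1 (triangulate): (-0.6453, -0.5979, -0.6452)
after S2 (kf_track): (-0.2478, 0.7345, -1.3810)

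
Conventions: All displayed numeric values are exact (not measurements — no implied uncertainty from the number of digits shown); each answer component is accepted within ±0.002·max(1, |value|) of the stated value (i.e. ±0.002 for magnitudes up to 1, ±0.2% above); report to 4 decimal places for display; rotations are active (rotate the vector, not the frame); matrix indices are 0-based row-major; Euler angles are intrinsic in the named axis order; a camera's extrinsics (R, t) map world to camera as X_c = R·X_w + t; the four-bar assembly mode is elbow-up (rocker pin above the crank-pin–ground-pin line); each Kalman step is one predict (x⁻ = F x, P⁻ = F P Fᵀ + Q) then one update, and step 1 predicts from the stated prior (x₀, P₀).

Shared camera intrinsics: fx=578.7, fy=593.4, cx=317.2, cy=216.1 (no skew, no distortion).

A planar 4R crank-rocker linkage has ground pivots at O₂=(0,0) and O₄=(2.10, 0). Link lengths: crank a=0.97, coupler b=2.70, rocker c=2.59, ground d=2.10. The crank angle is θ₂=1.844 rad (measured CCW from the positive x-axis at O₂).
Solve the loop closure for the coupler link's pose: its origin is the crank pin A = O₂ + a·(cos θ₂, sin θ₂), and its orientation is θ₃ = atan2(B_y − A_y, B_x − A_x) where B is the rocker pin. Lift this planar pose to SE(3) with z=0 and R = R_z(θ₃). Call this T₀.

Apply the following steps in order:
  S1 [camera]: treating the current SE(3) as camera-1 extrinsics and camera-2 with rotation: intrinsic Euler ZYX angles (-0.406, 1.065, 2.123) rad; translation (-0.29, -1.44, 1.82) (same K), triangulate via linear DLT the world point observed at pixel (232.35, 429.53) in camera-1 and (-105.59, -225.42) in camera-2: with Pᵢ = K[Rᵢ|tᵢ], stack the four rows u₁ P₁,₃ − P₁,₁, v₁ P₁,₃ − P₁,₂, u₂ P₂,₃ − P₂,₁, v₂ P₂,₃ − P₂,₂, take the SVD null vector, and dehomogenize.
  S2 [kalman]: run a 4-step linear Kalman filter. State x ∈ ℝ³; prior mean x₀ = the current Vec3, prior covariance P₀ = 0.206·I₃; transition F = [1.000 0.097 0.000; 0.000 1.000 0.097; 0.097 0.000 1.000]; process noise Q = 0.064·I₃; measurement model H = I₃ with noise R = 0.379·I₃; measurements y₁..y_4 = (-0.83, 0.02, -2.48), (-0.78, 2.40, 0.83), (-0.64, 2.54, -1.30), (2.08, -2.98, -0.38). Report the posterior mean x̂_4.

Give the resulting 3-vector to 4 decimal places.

result = (0.3333, -0.1630, -0.5469)

source (fourbar_fk): coupler pose = R=[0.7926 -0.6098 0.0000; 0.6098 0.7926 0.0000; 0.0000 0.0000 1.0000], t=(-0.2617, 0.9340, 0.0000)
after S1 (triangulate): (-0.2993, -0.6717, 0.6093)
after S2 (kf_track): (0.3333, -0.1630, -0.5469)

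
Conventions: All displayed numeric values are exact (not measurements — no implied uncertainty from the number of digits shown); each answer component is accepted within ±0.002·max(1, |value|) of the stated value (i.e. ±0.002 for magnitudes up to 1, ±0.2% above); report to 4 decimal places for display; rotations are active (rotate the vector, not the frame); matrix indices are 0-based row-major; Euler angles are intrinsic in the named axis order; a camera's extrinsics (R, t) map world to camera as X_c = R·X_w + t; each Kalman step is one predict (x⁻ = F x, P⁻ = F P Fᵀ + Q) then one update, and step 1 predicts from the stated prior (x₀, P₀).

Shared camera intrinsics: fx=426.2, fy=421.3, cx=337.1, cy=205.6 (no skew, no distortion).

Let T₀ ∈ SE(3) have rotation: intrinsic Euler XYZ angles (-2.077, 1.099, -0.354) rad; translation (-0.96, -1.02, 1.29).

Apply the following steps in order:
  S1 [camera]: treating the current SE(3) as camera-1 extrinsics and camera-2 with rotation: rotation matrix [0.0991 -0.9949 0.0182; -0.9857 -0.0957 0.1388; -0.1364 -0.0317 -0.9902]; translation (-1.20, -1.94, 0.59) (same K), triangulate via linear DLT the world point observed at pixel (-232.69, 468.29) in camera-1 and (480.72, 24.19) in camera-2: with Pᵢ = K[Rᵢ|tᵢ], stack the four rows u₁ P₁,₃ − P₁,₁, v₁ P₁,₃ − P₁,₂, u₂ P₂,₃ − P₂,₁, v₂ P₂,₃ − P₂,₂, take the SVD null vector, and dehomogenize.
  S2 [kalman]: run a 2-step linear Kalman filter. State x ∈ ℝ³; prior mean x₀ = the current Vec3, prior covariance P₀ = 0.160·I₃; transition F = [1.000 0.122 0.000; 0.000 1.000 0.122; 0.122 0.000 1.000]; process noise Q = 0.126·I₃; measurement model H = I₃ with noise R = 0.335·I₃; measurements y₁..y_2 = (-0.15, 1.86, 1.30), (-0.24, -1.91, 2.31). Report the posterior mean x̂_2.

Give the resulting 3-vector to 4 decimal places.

after S1 (triangulate): (-1.3913, -1.6866, -0.1686)
after S2 (kf_track): (-0.5695, -0.7927, 1.2432)

result = (-0.5695, -0.7927, 1.2432)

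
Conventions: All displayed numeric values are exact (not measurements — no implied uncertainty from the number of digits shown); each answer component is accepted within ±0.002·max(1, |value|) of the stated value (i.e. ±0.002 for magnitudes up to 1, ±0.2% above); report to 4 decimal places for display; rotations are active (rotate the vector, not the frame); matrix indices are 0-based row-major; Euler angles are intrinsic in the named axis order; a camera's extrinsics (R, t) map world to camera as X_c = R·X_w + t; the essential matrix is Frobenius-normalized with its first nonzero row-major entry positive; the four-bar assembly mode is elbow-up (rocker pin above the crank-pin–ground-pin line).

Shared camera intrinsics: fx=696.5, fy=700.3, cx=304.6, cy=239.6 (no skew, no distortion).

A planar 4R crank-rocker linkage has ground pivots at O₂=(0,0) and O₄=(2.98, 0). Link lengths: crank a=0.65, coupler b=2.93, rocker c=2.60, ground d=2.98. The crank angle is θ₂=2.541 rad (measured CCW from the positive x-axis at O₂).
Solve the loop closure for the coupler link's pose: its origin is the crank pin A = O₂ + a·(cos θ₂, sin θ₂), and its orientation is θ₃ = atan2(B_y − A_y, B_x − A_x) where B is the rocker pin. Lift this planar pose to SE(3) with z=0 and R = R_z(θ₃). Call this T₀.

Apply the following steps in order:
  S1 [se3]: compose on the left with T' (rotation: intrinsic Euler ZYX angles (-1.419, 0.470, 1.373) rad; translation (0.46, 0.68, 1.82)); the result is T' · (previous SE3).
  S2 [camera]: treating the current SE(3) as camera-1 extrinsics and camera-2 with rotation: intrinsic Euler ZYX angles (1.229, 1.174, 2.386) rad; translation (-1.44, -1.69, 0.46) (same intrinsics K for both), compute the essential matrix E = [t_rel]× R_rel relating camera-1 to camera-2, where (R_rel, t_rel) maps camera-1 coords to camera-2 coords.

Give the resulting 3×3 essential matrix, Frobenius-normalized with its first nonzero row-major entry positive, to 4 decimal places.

matrix = [0.0644 -0.4276 0.0225; 0.0502 0.5575 -0.0836; -0.6511 0.0306 0.2595]

source (fourbar_fk): coupler pose = R=[0.7627 -0.6467 0.0000; 0.6467 0.7627 0.0000; 0.0000 0.0000 1.0000], t=(-0.5363, 0.3673, 0.0000)
after S1 (compose_se3): R=[0.2719 0.1122 -0.9558; -0.9369 0.2578 -0.2362; 0.2199 0.9597 0.1752], t=(0.4837, 1.0023, 2.3840)
after S2 (essential): [0.0644 -0.4276 0.0225; 0.0502 0.5575 -0.0836; -0.6511 0.0306 0.2595]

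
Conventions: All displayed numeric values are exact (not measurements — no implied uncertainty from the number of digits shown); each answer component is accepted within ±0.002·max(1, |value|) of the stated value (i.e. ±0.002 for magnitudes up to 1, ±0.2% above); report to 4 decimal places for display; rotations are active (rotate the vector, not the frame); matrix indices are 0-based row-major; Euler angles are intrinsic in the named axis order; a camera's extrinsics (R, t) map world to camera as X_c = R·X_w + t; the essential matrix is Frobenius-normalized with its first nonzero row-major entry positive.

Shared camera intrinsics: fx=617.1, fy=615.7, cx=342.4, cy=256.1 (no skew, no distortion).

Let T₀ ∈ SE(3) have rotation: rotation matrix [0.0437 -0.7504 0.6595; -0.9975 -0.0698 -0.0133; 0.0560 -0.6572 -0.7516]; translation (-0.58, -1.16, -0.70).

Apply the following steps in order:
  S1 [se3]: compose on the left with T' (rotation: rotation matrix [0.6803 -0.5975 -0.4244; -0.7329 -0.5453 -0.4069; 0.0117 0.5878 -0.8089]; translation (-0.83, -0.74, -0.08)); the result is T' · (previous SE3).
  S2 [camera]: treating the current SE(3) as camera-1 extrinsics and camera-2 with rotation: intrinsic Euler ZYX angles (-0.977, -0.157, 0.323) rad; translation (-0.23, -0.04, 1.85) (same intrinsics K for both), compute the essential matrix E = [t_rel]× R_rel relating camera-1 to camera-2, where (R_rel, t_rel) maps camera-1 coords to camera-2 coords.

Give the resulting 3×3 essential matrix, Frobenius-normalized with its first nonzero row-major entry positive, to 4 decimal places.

matrix = [0.3946 -0.0693 -0.5116; 0.1604 0.6864 0.0475; 0.1770 0.0026 -0.2174]

after S1 (compose_se3): R=[0.6020 -0.1899 0.7756; 0.4891 0.8554 -0.1702; -0.6311 0.4818 0.6079], t=(-0.2343, 0.6024, -0.2024)
after S2 (essential): [0.3946 -0.0693 -0.5116; 0.1604 0.6864 0.0475; 0.1770 0.0026 -0.2174]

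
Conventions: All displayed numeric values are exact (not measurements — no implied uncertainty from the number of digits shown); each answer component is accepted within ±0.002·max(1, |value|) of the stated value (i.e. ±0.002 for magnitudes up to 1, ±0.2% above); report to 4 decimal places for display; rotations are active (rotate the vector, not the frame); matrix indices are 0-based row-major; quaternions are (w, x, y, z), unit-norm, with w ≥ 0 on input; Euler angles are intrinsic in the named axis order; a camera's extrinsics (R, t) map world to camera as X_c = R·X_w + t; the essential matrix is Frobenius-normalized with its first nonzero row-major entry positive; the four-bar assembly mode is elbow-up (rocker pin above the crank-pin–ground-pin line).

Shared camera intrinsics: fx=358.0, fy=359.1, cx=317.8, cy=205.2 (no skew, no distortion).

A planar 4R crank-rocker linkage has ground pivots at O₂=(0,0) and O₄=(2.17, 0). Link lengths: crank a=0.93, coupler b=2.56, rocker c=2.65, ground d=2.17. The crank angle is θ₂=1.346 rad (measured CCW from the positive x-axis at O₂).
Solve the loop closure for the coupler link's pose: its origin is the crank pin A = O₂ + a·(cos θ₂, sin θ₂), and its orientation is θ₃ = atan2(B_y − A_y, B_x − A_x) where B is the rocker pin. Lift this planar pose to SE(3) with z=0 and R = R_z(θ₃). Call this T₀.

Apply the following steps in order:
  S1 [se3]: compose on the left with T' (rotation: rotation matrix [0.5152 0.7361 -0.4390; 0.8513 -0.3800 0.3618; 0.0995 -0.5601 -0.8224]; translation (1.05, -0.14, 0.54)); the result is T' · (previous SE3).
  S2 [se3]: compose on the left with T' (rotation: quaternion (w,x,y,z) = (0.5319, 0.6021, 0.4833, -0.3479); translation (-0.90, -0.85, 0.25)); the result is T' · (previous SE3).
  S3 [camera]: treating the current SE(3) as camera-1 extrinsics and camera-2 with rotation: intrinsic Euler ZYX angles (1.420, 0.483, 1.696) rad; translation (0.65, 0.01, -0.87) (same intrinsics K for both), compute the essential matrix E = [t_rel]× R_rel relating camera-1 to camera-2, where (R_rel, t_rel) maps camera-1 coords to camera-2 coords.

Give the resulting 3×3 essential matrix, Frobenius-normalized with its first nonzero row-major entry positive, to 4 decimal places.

matrix = [0.3083 0.1794 -0.3389; 0.4801 -0.4149 -0.1724; 0.0760 0.4763 -0.3048]

source (fourbar_fk): coupler pose = R=[0.7328 -0.6805 0.0000; 0.6805 0.7328 0.0000; 0.0000 0.0000 1.0000], t=(0.2073, 0.9066, 0.0000)
after S1 (compose_se3): R=[0.8784 0.1888 -0.4390; 0.3652 -0.8577 0.3618; -0.3082 -0.4782 -0.8224], t=(1.8242, -0.3080, 0.0528)
after S2 (compose_se3): R=[0.5738 -0.8072 0.1385; 0.4992 0.4788 0.7222; -0.6493 -0.3453 0.6777], t=(-0.6578, -0.5252, -1.5558)
after S3 (essential): [0.3083 0.1794 -0.3389; 0.4801 -0.4149 -0.1724; 0.0760 0.4763 -0.3048]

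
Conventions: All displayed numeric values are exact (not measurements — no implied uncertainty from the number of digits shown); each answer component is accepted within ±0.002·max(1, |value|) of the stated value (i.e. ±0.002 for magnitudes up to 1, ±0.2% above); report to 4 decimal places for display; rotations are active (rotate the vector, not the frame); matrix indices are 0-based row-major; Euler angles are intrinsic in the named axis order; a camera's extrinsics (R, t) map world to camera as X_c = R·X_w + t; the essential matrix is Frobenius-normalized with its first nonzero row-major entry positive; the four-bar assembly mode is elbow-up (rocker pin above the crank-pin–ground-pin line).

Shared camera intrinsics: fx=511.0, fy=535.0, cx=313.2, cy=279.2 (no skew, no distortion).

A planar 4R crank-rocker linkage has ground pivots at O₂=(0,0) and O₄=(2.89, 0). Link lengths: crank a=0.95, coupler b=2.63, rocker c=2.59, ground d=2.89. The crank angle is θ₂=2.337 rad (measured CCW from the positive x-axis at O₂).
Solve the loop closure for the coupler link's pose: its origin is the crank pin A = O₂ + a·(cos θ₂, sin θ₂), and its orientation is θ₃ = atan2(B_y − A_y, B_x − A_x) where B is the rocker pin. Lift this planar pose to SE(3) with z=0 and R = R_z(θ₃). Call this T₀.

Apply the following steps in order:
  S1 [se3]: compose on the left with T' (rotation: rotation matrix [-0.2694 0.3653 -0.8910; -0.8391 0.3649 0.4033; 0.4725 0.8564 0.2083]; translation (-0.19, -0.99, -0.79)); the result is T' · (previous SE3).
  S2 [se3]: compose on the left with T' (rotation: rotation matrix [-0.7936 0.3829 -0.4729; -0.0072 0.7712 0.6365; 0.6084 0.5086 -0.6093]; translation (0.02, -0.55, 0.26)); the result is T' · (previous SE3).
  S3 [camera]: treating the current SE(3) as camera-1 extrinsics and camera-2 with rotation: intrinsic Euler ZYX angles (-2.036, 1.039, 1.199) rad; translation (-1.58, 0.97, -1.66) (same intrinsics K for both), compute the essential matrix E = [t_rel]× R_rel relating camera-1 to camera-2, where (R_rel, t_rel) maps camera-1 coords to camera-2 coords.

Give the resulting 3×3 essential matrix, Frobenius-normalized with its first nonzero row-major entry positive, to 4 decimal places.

matrix = [0.2760 -0.3135 0.0080; 0.5465 0.4029 0.1922; -0.3191 0.4751 0.0101]

source (fourbar_fk): coupler pose = R=[0.8211 -0.5708 0.0000; 0.5708 0.8211 0.0000; 0.0000 0.0000 1.0000], t=(-0.6587, 0.6845, 0.0000)
after S1 (compose_se3): R=[-0.0126 0.4537 -0.8910; -0.4807 0.7786 0.4033; 0.8768 0.4334 0.2083], t=(0.2375, -0.1874, -0.5150)
after S2 (compose_se3): R=[-0.5886 -0.2669 0.7631; 0.1875 0.8731 0.4500; -0.7864 0.4080 -0.4639], t=(0.0033, -1.0241, 0.6230)
after S3 (essential): [0.2760 -0.3135 0.0080; 0.5465 0.4029 0.1922; -0.3191 0.4751 0.0101]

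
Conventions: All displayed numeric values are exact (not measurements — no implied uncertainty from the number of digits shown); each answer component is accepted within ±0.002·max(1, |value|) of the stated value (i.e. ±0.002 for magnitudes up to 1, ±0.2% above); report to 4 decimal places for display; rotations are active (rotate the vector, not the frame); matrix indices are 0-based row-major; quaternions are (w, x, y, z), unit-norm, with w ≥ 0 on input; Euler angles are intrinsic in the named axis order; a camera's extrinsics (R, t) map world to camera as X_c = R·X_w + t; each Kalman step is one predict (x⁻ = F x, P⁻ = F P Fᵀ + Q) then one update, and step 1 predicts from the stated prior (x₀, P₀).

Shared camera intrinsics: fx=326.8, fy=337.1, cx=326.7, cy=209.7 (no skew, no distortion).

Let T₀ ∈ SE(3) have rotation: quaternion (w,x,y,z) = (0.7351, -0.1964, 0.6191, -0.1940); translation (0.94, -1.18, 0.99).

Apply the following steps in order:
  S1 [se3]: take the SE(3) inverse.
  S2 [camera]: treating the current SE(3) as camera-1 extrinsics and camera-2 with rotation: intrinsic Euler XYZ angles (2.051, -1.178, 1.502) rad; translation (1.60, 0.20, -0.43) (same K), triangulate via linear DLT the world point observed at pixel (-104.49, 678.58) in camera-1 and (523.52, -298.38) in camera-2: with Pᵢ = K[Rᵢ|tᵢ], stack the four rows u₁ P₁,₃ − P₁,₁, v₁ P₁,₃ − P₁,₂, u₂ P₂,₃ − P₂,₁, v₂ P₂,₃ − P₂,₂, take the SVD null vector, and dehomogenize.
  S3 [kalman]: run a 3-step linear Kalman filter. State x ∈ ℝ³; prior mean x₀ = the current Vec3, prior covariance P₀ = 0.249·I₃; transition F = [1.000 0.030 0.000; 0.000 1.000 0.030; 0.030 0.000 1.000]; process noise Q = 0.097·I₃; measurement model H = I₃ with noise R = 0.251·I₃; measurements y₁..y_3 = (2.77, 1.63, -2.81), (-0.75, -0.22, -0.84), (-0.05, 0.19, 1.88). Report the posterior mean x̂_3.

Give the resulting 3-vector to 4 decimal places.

after S1 (invert_se3): R=[0.1580 -0.5285 -0.8341; 0.0420 0.8476 -0.5290; 0.9865 0.0485 0.1562], t=(0.0536, 1.4843, -1.0247)
after S2 (triangulate): (1.4836, 0.0708, 1.3285)
after S3 (kf_track): (0.4063, 0.2748, 0.3903)

result = (0.4063, 0.2748, 0.3903)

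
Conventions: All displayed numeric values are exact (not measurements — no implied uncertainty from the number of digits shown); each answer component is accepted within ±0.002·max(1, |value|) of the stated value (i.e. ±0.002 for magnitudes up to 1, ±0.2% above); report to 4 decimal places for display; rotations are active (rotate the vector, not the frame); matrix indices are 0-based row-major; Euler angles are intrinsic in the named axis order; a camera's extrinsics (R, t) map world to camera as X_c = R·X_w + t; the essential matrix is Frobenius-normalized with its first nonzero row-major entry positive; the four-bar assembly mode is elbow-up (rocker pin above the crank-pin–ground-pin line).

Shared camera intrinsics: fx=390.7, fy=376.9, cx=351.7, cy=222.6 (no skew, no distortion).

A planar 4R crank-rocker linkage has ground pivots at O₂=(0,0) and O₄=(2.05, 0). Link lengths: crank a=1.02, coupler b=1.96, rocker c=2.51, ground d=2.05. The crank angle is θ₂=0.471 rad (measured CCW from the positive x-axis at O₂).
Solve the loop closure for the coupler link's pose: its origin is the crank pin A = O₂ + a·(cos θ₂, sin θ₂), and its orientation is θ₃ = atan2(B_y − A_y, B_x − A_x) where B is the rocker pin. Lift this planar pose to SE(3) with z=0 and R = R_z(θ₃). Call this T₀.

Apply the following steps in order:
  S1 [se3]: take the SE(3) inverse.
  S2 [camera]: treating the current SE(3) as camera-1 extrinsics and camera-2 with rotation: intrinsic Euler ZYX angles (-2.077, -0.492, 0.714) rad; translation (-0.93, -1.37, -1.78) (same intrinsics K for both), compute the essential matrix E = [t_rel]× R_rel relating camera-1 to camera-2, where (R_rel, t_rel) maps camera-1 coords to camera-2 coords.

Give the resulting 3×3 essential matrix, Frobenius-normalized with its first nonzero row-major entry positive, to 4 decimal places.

source (fourbar_fk): coupler pose = R=[0.1878 -0.9822 0.0000; 0.9822 0.1878 0.0000; 0.0000 0.0000 1.0000], t=(0.9089, 0.4629, 0.0000)
after S1 (invert_se3): R=[0.1878 0.9822 0.0000; -0.9822 0.1878 -0.0000; 0.0000 0.0000 1.0000], t=(-0.6253, 0.8059, 0.0000)
after S2 (essential): [0.4551 -0.4295 0.2009; 0.0436 0.2642 -0.2935; -0.4813 -0.1418 0.3980]

matrix = [0.4551 -0.4295 0.2009; 0.0436 0.2642 -0.2935; -0.4813 -0.1418 0.3980]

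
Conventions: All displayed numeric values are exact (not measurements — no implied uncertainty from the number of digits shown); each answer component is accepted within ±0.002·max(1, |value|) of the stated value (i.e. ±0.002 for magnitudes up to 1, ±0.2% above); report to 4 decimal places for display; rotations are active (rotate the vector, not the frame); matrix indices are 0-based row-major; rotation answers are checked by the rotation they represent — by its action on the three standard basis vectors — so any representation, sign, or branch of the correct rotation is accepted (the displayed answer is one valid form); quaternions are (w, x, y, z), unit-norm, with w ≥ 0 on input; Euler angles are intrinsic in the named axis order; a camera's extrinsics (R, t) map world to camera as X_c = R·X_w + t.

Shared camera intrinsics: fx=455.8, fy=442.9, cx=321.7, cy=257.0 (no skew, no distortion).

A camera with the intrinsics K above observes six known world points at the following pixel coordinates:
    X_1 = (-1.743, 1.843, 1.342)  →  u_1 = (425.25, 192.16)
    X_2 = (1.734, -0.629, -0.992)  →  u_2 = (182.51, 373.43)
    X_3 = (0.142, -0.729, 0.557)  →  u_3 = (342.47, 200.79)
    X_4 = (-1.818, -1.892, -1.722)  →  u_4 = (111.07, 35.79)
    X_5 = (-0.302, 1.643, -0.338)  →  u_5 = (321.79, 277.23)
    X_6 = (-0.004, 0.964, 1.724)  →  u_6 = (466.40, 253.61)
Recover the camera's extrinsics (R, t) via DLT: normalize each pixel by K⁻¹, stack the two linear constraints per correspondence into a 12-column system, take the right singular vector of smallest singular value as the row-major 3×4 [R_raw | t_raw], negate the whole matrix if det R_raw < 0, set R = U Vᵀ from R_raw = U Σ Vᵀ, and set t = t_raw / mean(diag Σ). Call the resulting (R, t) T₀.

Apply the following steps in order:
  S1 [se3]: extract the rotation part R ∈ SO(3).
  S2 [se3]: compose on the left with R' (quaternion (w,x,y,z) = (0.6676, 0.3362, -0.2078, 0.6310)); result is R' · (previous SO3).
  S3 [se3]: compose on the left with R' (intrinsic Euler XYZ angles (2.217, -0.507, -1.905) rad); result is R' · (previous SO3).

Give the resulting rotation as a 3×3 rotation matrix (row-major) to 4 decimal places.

rotation (matrix) = ((0.6310, -0.6619, 0.4047), (-0.5740, -0.7492, -0.3304), (0.5218, -0.0238, -0.8527))

source (pnp_recover): camera pose = R=[0.0019 0.2779 0.9606; 0.8663 0.4794 -0.1403; -0.4995 0.8325 -0.2398], t=(-0.1300, -0.2600, 5.2602)
after S1 (rot_of_se3): [0.0019 0.2779 0.9606; 0.8663 0.4794 -0.1403; -0.4995 0.8325 -0.2398]
after S2 (compose_so3): [-0.9240 -0.3160 0.2154; 0.3372 -0.4074 0.8487; -0.1805 0.8568 0.4830]
after S3 (compose_so3): [0.6310 -0.6619 0.4047; -0.5740 -0.7492 -0.3304; 0.5218 -0.0238 -0.8527]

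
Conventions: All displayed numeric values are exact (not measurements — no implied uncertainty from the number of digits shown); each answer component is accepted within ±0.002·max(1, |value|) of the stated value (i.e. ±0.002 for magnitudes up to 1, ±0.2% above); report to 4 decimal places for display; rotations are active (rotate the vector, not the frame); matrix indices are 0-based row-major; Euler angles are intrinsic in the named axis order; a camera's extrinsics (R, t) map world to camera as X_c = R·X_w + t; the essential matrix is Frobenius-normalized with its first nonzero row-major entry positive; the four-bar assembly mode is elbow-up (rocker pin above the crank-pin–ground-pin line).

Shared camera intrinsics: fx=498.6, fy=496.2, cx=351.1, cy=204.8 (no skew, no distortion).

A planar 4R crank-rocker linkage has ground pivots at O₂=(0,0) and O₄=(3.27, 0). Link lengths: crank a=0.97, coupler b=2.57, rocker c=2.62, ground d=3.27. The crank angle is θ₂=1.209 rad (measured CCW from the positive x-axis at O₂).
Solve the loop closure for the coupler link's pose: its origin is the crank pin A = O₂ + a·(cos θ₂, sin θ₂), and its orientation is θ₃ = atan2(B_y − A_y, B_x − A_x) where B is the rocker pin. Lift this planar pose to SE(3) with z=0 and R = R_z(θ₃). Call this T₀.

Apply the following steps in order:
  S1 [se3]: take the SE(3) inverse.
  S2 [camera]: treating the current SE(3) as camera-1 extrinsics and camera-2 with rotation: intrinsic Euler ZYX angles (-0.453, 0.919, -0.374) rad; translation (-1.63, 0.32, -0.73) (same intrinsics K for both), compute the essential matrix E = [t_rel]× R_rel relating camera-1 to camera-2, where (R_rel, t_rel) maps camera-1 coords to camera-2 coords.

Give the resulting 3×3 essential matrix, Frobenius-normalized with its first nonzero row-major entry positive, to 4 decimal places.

source (fourbar_fk): coupler pose = R=[0.7949 -0.6067 0.0000; 0.6067 0.7949 0.0000; 0.0000 0.0000 1.0000], t=(0.3433, 0.9072, 0.0000)
after S1 (invert_se3): R=[0.7949 0.6067 0.0000; -0.6067 0.7949 0.0000; 0.0000 0.0000 1.0000], t=(-0.8233, -0.5128, 0.0000)
after S2 (essential): [0.1336 -0.4912 -0.2123; 0.5515 -0.2227 0.0858; 0.3601 0.3304 0.3096]

matrix = [0.1336 -0.4912 -0.2123; 0.5515 -0.2227 0.0858; 0.3601 0.3304 0.3096]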